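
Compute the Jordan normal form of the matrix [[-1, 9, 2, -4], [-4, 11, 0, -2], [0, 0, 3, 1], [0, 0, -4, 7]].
J = [[5, 1, 0, 0], [0, 5, 0, 0], [0, 0, 5, 1], [0, 0, 0, 5]]

The characteristic polynomial is det(xI - A) = (x - 5)^4, so the eigenvalues are 5 (algebraic multiplicity 4).

For λ = 5: rank(A - 5I) = 2, rank((A - 5I)^2) = 0. The eigenspace has dimension 4 - 2 = 2, so there are 2 Jordan blocks; the rank sequence gives block sizes [2, 2].

Assembling the blocks gives the Jordan form J above.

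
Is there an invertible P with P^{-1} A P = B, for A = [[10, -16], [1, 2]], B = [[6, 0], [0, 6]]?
Both have characteristic polynomial (x - 6)^2, but the minimal polynomial of A is (x - 6)^2 while the minimal polynomial of B is x - 6. The minimal polynomial is a similarity invariant, so A and B are not similar.

No.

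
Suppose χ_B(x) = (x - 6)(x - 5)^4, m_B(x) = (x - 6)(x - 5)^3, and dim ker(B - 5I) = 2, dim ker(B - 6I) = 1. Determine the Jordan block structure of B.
λ = 5: algebraic multiplicity 4 (exponent in χ_B), largest block size 3 (exponent in m_B), 2 blocks (geometric multiplicity). These force block sizes [3, 1].
λ = 6: algebraic multiplicity 1 (exponent in χ_B), largest block size 1 (exponent in m_B), 1 block (geometric multiplicity). This forces block sizes [1].

Jordan blocks: (5, 3), (5, 1), (6, 1)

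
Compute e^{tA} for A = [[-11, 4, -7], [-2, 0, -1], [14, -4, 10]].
e^{tA} = [[(-4*t - e^{5*t} + 2)*e^{-2*t}, 4*t*e^{-2*t}, (-2*t - e^{5*t} + 1)*e^{-2*t}], [-2*t*e^{-2*t}, (2*t + 1)*e^{-2*t}, -t*e^{-2*t}], [2*(2*t + e^{5*t} - 1)*e^{-2*t}, -4*t*e^{-2*t}, (2*t + 2*e^{5*t} - 1)*e^{-2*t}]]

A has Jordan form J = [[-2, 1, 0], [0, -2, 0], [0, 0, 3]] with A = PJP^{-1}, so e^{tA} = P e^{tJ} P^{-1}.

For a Jordan block J_k(λ), e^{tJ_k(λ)} = e^{λt} · (I + tN + t^2 N^2/2! + ... + t^{k-1} N^{k-1}/(k-1)!) where N is the nilpotent superdiagonal part.

Assembling the blocks and conjugating back gives the entries of e^{tA} as shown above.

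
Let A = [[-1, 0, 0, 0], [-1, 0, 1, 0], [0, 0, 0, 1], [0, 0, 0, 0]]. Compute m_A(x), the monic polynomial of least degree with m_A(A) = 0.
The characteristic polynomial factors as x^3(x + 1). The minimal polynomial is ∏(x - λ)^{k_λ} where k_λ is the size of the largest Jordan block at λ.

For λ = -1: rank(A + I) = 3, and the largest Jordan block has size 1 (the smallest k with rank((A + I)^k) = rank((A + I)^(k+1))).
For λ = 0: rank(A) = 3, and the largest Jordan block has size 3 (the smallest k with rank(A^k) = rank(A^(k+1))).

So m_A(x) = x^3(x + 1).

m_A(x) = x^3(x + 1)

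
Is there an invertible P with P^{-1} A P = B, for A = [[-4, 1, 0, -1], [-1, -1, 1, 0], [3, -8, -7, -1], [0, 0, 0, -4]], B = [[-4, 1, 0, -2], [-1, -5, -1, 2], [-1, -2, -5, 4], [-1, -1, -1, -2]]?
Yes.

Two matrices over a field are similar if and only if they have the same invariant factors.

Both A and B have characteristic polynomial (x + 4)^4 and minimal polynomial (x + 4)^3. Computing further, both have invariant factors x + 4, (x + 4)^3. Hence A and B are similar.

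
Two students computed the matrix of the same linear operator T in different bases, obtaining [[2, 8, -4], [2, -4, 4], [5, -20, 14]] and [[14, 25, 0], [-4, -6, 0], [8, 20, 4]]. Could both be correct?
Two matrices over a field are similar if and only if they have the same invariant factors.

Both A and B have characteristic polynomial (x - 4)^3 and minimal polynomial (x - 4)^2. Computing further, both have invariant factors x - 4, (x - 4)^2. Hence A and B are similar.

Yes.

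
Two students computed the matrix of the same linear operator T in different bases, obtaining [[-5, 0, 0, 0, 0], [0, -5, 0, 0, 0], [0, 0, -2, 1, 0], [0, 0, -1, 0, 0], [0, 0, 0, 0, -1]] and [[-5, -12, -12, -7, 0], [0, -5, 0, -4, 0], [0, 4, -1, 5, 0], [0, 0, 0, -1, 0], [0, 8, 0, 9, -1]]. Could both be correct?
Two matrices over a field are similar if and only if they have the same invariant factors.

Both A and B have characteristic polynomial (x + 1)^3(x + 5)^2 and minimal polynomial (x + 1)^2(x + 5). Computing further, both have invariant factors (x + 1)(x + 5), (x + 1)^2(x + 5). Hence A and B are similar.

Yes.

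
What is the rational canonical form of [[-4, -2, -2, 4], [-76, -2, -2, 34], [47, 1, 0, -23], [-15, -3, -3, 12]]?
R = [[6, 0, 0, 0], [0, 0, 0, 54], [0, 1, 0, 27], [0, 0, 1, 0]]

The invariant factors of A (the non-unit diagonal entries of the Smith normal form of xI - A over ℚ[x]) are x - 6, (x - 6)(x + 3)^2, each dividing the next. The characteristic polynomial is their product, (x - 6)^2(x + 3)^2.

The rational canonical form is the block-diagonal matrix of companion matrices C(f_i):
R = [[6, 0, 0, 0], [0, 0, 0, 54], [0, 1, 0, 27], [0, 0, 1, 0]].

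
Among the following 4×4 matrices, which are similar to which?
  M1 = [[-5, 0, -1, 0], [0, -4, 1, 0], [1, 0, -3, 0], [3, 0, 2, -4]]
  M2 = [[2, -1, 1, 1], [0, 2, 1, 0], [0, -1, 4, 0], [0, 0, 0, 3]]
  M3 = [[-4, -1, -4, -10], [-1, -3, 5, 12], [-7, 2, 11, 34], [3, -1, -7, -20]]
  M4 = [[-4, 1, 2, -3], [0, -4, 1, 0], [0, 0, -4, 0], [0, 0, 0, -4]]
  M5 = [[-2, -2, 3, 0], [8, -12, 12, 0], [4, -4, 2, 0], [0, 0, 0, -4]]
3 classes: {M1, M3, M4}, {M2}, {M5}

Characteristic polynomials: χ_{M1} = (x + 4)^4, χ_{M2} = (x - 3)^3(x - 2), χ_{M3} = (x + 4)^4, χ_{M4} = (x + 4)^4, χ_{M5} = (x + 4)^4.

{M1, M3, M4}: invariant factors x + 4, (x + 4)^3.

{M2}: invariant factors x - 3, (x - 3)^2(x - 2).

{M5}: invariant factors x + 4, x + 4, (x + 4)^2.

Matrices are similar if and only if their invariant-factor lists agree; the partition into similarity classes is {M1, M3, M4}, {M2}, {M5}.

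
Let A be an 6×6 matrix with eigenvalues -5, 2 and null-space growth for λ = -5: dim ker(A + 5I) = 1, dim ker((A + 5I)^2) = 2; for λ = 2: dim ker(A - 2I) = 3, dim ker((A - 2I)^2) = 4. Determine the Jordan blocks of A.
λ = -5: successive nullity increments [1, 1] count blocks of size ≥ k; block sizes are [2].
λ = 2: successive nullity increments [3, 1] count blocks of size ≥ k; block sizes are [2, 1, 1].

Jordan blocks: (-5, 2), (2, 2), (2, 1), (2, 1)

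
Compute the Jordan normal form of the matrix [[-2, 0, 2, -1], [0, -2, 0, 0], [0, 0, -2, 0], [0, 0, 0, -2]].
The characteristic polynomial is det(xI - A) = (x + 2)^4, so the eigenvalues are -2 (algebraic multiplicity 4).

For λ = -2: rank(A + 2I) = 1, rank((A + 2I)^2) = 0. The eigenspace has dimension 4 - 1 = 3, so there are 3 Jordan blocks; the rank sequence gives block sizes [2, 1, 1].

Assembling the blocks gives the Jordan form J above.

J = [[-2, 1, 0, 0], [0, -2, 0, 0], [0, 0, -2, 0], [0, 0, 0, -2]]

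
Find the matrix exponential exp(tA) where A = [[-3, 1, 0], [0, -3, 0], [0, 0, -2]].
e^{tA} = [[e^{-3*t}, t*e^{-3*t}, 0], [0, e^{-3*t}, 0], [0, 0, e^{-2*t}]]

A has Jordan form J = [[-3, 1, 0], [0, -3, 0], [0, 0, -2]] with A = PJP^{-1}, so e^{tA} = P e^{tJ} P^{-1}.

For a Jordan block J_k(λ), e^{tJ_k(λ)} = e^{λt} · (I + tN + t^2 N^2/2! + ... + t^{k-1} N^{k-1}/(k-1)!) where N is the nilpotent superdiagonal part.

Assembling the blocks and conjugating back gives the entries of e^{tA} as shown above.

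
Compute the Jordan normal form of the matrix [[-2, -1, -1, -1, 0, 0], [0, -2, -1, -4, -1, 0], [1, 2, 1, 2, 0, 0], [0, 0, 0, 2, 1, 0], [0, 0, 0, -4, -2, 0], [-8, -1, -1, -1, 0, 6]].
J = [[-1, 1, 0, 0, 0, 0], [0, -1, 1, 0, 0, 0], [0, 0, -1, 0, 0, 0], [0, 0, 0, 0, 1, 0], [0, 0, 0, 0, 0, 0], [0, 0, 0, 0, 0, 6]]

The characteristic polynomial is det(xI - A) = x^2(x - 6)(x + 1)^3, so the eigenvalues are -1 (algebraic multiplicity 3), 0 (algebraic multiplicity 2), 6 (algebraic multiplicity 1).

For λ = -1: rank(A + I) = 5, rank((A + I)^2) = 4, rank((A + I)^3) = 3. The eigenspace has dimension 6 - 5 = 1, so there is 1 Jordan block; the rank sequence gives block sizes [3].

For λ = 0: rank(A) = 5, rank(A^2) = 4. The eigenspace has dimension 6 - 5 = 1, so there is 1 Jordan block; the rank sequence gives block sizes [2].

For λ = 6: algebraic multiplicity 1 gives one 1×1 block.

Assembling the blocks gives the Jordan form J above.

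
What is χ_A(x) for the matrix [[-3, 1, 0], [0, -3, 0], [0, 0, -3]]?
xI - A = [[x + 3, -1, 0], [0, x + 3, 0], [0, 0, x + 3]].

Expanding det(xI - A) along the first row:
det(xI - A) = + (x + 3)·det([[x + 3, 0], [0, x + 3]]) - (-1)·det([[0, 0], [0, x + 3]]) + (0)·det([[0, x + 3], [0, 0]]).

Evaluating gives χ_A(x) = x^3 + 9x^2 + 27x + 27 = (x + 3)^3.

χ_A(x) = (x + 3)^3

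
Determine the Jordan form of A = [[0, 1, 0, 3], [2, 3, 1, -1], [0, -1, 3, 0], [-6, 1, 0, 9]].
J = [[3, 1, 0, 0], [0, 3, 1, 0], [0, 0, 3, 0], [0, 0, 0, 6]]

The characteristic polynomial is det(xI - A) = (x - 6)(x - 3)^3, so the eigenvalues are 3 (algebraic multiplicity 3), 6 (algebraic multiplicity 1).

For λ = 3: rank(A - 3I) = 3, rank((A - 3I)^2) = 2, rank((A - 3I)^3) = 1. The eigenspace has dimension 4 - 3 = 1, so there is 1 Jordan block; the rank sequence gives block sizes [3].

For λ = 6: algebraic multiplicity 1 gives one 1×1 block.

Assembling the blocks gives the Jordan form J above.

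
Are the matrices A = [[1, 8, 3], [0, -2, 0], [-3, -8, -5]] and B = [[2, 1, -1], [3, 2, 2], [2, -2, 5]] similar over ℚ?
trace(A) = -6 but trace(B) = 9. The trace is a similarity invariant, so A and B are not similar.

No.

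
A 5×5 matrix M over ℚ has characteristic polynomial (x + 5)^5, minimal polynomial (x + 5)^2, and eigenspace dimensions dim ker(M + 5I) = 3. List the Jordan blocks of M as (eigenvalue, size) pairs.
Jordan blocks: (-5, 2), (-5, 2), (-5, 1)

λ = -5: algebraic multiplicity 5 (exponent in χ_M), largest block size 2 (exponent in m_M), 3 blocks (geometric multiplicity). These force block sizes [2, 2, 1].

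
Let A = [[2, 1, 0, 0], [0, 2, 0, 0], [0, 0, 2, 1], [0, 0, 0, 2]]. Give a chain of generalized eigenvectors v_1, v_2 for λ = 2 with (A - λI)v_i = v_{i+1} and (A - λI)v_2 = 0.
We seek v_1 ∈ ker((A - 2I)^2) \ ker(A - 2I), then set v_{i+1} = (A - 2I) v_i.

One such chain is v_1 = [[3, 1, 0, 0]]^T, v_2 = [[1, 0, 0, 0]]^T. Check: (A - 2I) v_2 = [[0, 0, 0, 0]]^T = 0.

v_1 = [[3, 1, 0, 0]]^T, v_2 = [[1, 0, 0, 0]]^T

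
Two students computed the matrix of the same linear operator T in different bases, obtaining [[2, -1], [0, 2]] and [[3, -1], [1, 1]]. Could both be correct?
Two matrices over a field are similar if and only if they have the same invariant factors.

Both A and B have characteristic polynomial (x - 2)^2 and minimal polynomial (x - 2)^2. Computing further, both have invariant factors (x - 2)^2. Hence A and B are similar.

Yes.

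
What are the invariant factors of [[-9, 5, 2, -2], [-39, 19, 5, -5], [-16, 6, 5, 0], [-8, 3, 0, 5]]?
x - 5, (x - 5)^3

The Jordan structure of A has elementary divisors (x - 5)^3, (x - 5). Arranging the block sizes at each eigenvalue in decreasing order and taking row products gives the invariant factors.

Invariant factors (smallest first, each dividing the next): x - 5, (x - 5)^3.

Check: the last factor (x - 5)^3 is the minimal polynomial, and the product (x - 5)^4 is the characteristic polynomial.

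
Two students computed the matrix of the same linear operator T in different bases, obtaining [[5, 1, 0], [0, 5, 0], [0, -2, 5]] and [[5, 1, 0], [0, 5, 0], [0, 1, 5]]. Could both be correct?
Two matrices over a field are similar if and only if they have the same invariant factors.

Both A and B have characteristic polynomial (x - 5)^3 and minimal polynomial (x - 5)^2. Computing further, both have invariant factors x - 5, (x - 5)^2. Hence A and B are similar.

Yes.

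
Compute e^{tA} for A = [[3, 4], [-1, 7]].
e^{tA} = [[(1 - 2*t)*e^{5*t}, 4*t*e^{5*t}], [-t*e^{5*t}, (2*t + 1)*e^{5*t}]]

A has Jordan form J = [[5, 1], [0, 5]] with A = PJP^{-1}, so e^{tA} = P e^{tJ} P^{-1}.

For a Jordan block J_k(λ), e^{tJ_k(λ)} = e^{λt} · (I + tN + t^2 N^2/2! + ... + t^{k-1} N^{k-1}/(k-1)!) where N is the nilpotent superdiagonal part.

Assembling the blocks and conjugating back gives the entries of e^{tA} as shown above.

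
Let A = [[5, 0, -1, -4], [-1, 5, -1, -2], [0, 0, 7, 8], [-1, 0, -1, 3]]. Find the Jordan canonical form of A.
J = [[5, 1, 0, 0], [0, 5, 1, 0], [0, 0, 5, 0], [0, 0, 0, 5]]

The characteristic polynomial is det(xI - A) = (x - 5)^4, so the eigenvalues are 5 (algebraic multiplicity 4).

For λ = 5: rank(A - 5I) = 2, rank((A - 5I)^2) = 1, rank((A - 5I)^3) = 0. The eigenspace has dimension 4 - 2 = 2, so there are 2 Jordan blocks; the rank sequence gives block sizes [3, 1].

Assembling the blocks gives the Jordan form J above.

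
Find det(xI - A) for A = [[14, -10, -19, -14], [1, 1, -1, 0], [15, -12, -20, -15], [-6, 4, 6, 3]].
χ_A(x) = (x - 1)^3(x + 5)

xI - A = [[x - 14, 10, 19, 14], [-1, x - 1, 1, 0], [-15, 12, x + 20, 15], [6, -4, -6, x - 3]].

Expanding det(xI - A) along the first row:
det(xI - A) = + (x - 14)·det([[x - 1, 1, 0], [12, x + 20, 15], [-4, -6, x - 3]]) - (10)·det([[-1, 1, 0], [-15, x + 20, 15], [6, -6, x - 3]]) + (19)·det([[-1, x - 1, 0], [-15, 12, 15], [6, -4, x - 3]]) - (14)·det([[-1, x - 1, 1], [-15, 12, x + 20], [6, -4, -6]]).

Evaluating gives χ_A(x) = x^4 + 2x^3 - 12x^2 + 14x - 5 = (x - 1)^3(x + 5).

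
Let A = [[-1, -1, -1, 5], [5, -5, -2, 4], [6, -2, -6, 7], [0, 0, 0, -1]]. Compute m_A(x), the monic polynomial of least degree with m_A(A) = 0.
m_A(x) = (x + 1)(x + 4)^3

The characteristic polynomial factors as (x + 1)(x + 4)^3. The minimal polynomial is ∏(x - λ)^{k_λ} where k_λ is the size of the largest Jordan block at λ.

For λ = -4: rank(A + 4I) = 3, and the largest Jordan block has size 3 (the smallest k with rank((A + 4I)^k) = rank((A + 4I)^(k+1))).
For λ = -1: rank(A + I) = 3, and the largest Jordan block has size 1 (the smallest k with rank((A + I)^k) = rank((A + I)^(k+1))).

So m_A(x) = (x + 1)(x + 4)^3.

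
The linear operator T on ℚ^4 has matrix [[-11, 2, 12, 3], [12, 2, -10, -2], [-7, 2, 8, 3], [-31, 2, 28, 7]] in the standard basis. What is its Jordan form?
J = [[-4, 0, 0, 0], [0, 2, 0, 0], [0, 0, 4, 1], [0, 0, 0, 4]]

The characteristic polynomial is det(xI - A) = (x - 4)^2(x - 2)(x + 4), so the eigenvalues are -4 (algebraic multiplicity 1), 2 (algebraic multiplicity 1), 4 (algebraic multiplicity 2).

For λ = -4: algebraic multiplicity 1 gives one 1×1 block.

For λ = 2: algebraic multiplicity 1 gives one 1×1 block.

For λ = 4: rank(A - 4I) = 3, rank((A - 4I)^2) = 2. The eigenspace has dimension 4 - 3 = 1, so there is 1 Jordan block; the rank sequence gives block sizes [2].

Assembling the blocks gives the Jordan form J above.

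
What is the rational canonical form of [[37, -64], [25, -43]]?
The invariant factors of A (the non-unit diagonal entries of the Smith normal form of xI - A over ℚ[x]) are (x + 3)^2, each dividing the next. The characteristic polynomial is their product, (x + 3)^2.

The rational canonical form is the block-diagonal matrix of companion matrices C(f_i):
R = [[0, -9], [1, -6]].

R = [[0, -9], [1, -6]]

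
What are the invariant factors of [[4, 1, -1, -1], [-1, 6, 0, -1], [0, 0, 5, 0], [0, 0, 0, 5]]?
The Jordan structure of A has elementary divisors (x - 5)^3, (x - 5). Arranging the block sizes at each eigenvalue in decreasing order and taking row products gives the invariant factors.

Invariant factors (smallest first, each dividing the next): x - 5, (x - 5)^3.

Check: the last factor (x - 5)^3 is the minimal polynomial, and the product (x - 5)^4 is the characteristic polynomial.

x - 5, (x - 5)^3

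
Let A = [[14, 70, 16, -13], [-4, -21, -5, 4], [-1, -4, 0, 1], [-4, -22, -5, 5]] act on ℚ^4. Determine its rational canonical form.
The invariant factors of A (the non-unit diagonal entries of the Smith normal form of xI - A over ℚ[x]) are x - 1, (x - 1)^2(x + 5), each dividing the next. The characteristic polynomial is their product, (x - 1)^3(x + 5).

The rational canonical form is the block-diagonal matrix of companion matrices C(f_i):
R = [[1, 0, 0, 0], [0, 0, 0, -5], [0, 1, 0, 9], [0, 0, 1, -3]].

R = [[1, 0, 0, 0], [0, 0, 0, -5], [0, 1, 0, 9], [0, 0, 1, -3]]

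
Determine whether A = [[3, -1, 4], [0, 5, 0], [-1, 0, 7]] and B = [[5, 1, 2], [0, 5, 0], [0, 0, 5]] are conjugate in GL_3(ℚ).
No.

Both have characteristic polynomial (x - 5)^3, but the minimal polynomial of A is (x - 5)^3 while the minimal polynomial of B is (x - 5)^2. The minimal polynomial is a similarity invariant, so A and B are not similar.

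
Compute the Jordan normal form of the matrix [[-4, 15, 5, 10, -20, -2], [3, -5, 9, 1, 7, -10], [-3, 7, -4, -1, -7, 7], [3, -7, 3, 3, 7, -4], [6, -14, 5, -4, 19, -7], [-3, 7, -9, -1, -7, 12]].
J = [[2, 1, 0, 0, 0, 0], [0, 2, 0, 0, 0, 0], [0, 0, 2, 0, 0, 0], [0, 0, 0, 5, 1, 0], [0, 0, 0, 0, 5, 1], [0, 0, 0, 0, 0, 5]]

The characteristic polynomial is det(xI - A) = (x - 5)^3(x - 2)^3, so the eigenvalues are 2 (algebraic multiplicity 3), 5 (algebraic multiplicity 3).

For λ = 2: rank(A - 2I) = 4, rank((A - 2I)^2) = 3. The eigenspace has dimension 6 - 4 = 2, so there are 2 Jordan blocks; the rank sequence gives block sizes [2, 1].

For λ = 5: rank(A - 5I) = 5, rank((A - 5I)^2) = 4, rank((A - 5I)^3) = 3. The eigenspace has dimension 6 - 5 = 1, so there is 1 Jordan block; the rank sequence gives block sizes [3].

Assembling the blocks gives the Jordan form J above.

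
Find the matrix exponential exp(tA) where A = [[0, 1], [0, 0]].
e^{tA} = [[1, t], [0, 1]]

A has Jordan form J = [[0, 1], [0, 0]] with A = PJP^{-1}, so e^{tA} = P e^{tJ} P^{-1}.

For a Jordan block J_k(λ), e^{tJ_k(λ)} = e^{λt} · (I + tN + t^2 N^2/2! + ... + t^{k-1} N^{k-1}/(k-1)!) where N is the nilpotent superdiagonal part.

Assembling the blocks and conjugating back gives the entries of e^{tA} as shown above.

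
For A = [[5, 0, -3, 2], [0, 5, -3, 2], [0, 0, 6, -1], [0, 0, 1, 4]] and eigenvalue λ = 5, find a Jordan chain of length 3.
We seek v_1 ∈ ker((A - 5I)^3) \ ker((A - 5I)^2), then set v_{i+1} = (A - 5I) v_i.

One such chain is v_1 = [[-1, 0, 1, 2]]^T, v_2 = [[1, 1, -1, -1]]^T, v_3 = [[1, 1, 0, 0]]^T. Check: (A - 5I) v_3 = [[0, 0, 0, 0]]^T = 0.

v_1 = [[-1, 0, 1, 2]]^T, v_2 = [[1, 1, -1, -1]]^T, v_3 = [[1, 1, 0, 0]]^T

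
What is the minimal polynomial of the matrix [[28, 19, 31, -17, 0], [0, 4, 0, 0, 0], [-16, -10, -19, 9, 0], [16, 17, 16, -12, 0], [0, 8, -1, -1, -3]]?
The characteristic polynomial factors as (x - 4)^2(x + 3)^2(x + 4). The minimal polynomial is ∏(x - λ)^{k_λ} where k_λ is the size of the largest Jordan block at λ.

For λ = -4: rank(A + 4I) = 4, and the largest Jordan block has size 1 (the smallest k with rank((A + 4I)^k) = rank((A + 4I)^(k+1))).
For λ = -3: rank(A + 3I) = 4, and the largest Jordan block has size 2 (the smallest k with rank((A + 3I)^k) = rank((A + 3I)^(k+1))).
For λ = 4: rank(A - 4I) = 4, and the largest Jordan block has size 2 (the smallest k with rank((A - 4I)^k) = rank((A - 4I)^(k+1))).

So m_A(x) = (x - 4)^2(x + 3)^2(x + 4).

m_A(x) = (x - 4)^2(x + 3)^2(x + 4)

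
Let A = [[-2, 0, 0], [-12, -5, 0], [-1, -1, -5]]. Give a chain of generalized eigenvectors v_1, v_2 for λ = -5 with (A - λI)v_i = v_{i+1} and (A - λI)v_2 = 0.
We seek v_1 ∈ ker((A + 5I)^2) \ ker(A + 5I), then set v_{i+1} = (A + 5I) v_i.

One such chain is v_1 = [[0, 1, 0]]^T, v_2 = [[0, 0, -1]]^T. Check: (A + 5I) v_2 = [[0, 0, 0]]^T = 0.

v_1 = [[0, 1, 0]]^T, v_2 = [[0, 0, -1]]^T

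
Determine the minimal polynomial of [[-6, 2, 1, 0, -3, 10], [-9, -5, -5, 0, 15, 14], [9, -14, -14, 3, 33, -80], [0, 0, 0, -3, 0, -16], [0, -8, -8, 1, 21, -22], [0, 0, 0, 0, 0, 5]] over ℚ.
The characteristic polynomial factors as (x - 5)^2(x + 3)^4. The minimal polynomial is ∏(x - λ)^{k_λ} where k_λ is the size of the largest Jordan block at λ.

For λ = -3: rank(A + 3I) = 4, and the largest Jordan block has size 2 (the smallest k with rank((A + 3I)^k) = rank((A + 3I)^(k+1))).
For λ = 5: rank(A - 5I) = 4, and the largest Jordan block has size 1 (the smallest k with rank((A - 5I)^k) = rank((A - 5I)^(k+1))).

So m_A(x) = (x - 5)(x + 3)^2.

m_A(x) = (x - 5)(x + 3)^2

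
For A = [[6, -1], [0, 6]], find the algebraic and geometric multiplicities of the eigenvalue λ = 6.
The characteristic polynomial is (x - 6)^2, so the factor x - 6 appears with exponent 2: the algebraic multiplicity is 2.

rank(A - 6I) = 1, so the eigenspace has dimension 2 - 1 = 1: the geometric multiplicity is 1.

Since 1 < 2, A is not diagonalizable.

algebraic multiplicity 2, geometric multiplicity 1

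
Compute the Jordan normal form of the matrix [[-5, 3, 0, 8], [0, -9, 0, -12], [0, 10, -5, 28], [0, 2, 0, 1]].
The characteristic polynomial is det(xI - A) = (x + 3)(x + 5)^3, so the eigenvalues are -5 (algebraic multiplicity 3), -3 (algebraic multiplicity 1).

For λ = -5: rank(A + 5I) = 2, rank((A + 5I)^2) = 1. The eigenspace has dimension 4 - 2 = 2, so there are 2 Jordan blocks; the rank sequence gives block sizes [2, 1].

For λ = -3: algebraic multiplicity 1 gives one 1×1 block.

Assembling the blocks gives the Jordan form J above.

J = [[-5, 1, 0, 0], [0, -5, 0, 0], [0, 0, -5, 0], [0, 0, 0, -3]]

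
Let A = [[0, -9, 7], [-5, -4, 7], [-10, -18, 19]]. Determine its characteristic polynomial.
xI - A = [[x, 9, -7], [5, x + 4, -7], [10, 18, x - 19]].

Expanding det(xI - A) along the first row:
det(xI - A) = + (x)·det([[x + 4, -7], [18, x - 19]]) - (9)·det([[5, -7], [10, x - 19]]) + (-7)·det([[5, x + 4], [10, 18]]).

Evaluating gives χ_A(x) = x^3 - 15x^2 + 75x - 125 = (x - 5)^3.

χ_A(x) = (x - 5)^3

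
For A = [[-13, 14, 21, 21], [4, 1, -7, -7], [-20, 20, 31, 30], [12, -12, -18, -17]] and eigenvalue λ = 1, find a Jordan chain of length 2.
v_1 = [[-5, 0, -8, 5]]^T, v_2 = [[7, 1, 10, -6]]^T

We seek v_1 ∈ ker((A - I)^2) \ ker(A - I), then set v_{i+1} = (A - I) v_i.

One such chain is v_1 = [[-5, 0, -8, 5]]^T, v_2 = [[7, 1, 10, -6]]^T. Check: (A - I) v_2 = [[0, 0, 0, 0]]^T = 0.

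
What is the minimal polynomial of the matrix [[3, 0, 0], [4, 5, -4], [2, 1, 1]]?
m_A(x) = (x - 3)^2

The characteristic polynomial factors as (x - 3)^3. The minimal polynomial is ∏(x - λ)^{k_λ} where k_λ is the size of the largest Jordan block at λ.

For λ = 3: rank(A - 3I) = 1, and the largest Jordan block has size 2 (the smallest k with rank((A - 3I)^k) = rank((A - 3I)^(k+1))).

So m_A(x) = (x - 3)^2.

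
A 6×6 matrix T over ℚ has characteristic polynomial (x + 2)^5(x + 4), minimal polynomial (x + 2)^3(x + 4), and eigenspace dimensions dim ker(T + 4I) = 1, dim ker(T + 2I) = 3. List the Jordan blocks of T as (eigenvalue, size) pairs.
λ = -4: algebraic multiplicity 1 (exponent in χ_T), largest block size 1 (exponent in m_T), 1 block (geometric multiplicity). This forces block sizes [1].
λ = -2: algebraic multiplicity 5 (exponent in χ_T), largest block size 3 (exponent in m_T), 3 blocks (geometric multiplicity). These force block sizes [3, 1, 1].

Jordan blocks: (-4, 1), (-2, 3), (-2, 1), (-2, 1)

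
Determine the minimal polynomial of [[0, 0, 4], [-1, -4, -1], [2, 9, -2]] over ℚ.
m_A(x) = (x + 1)^2(x + 4)

The characteristic polynomial factors as (x + 1)^2(x + 4). The minimal polynomial is ∏(x - λ)^{k_λ} where k_λ is the size of the largest Jordan block at λ.

For λ = -4: rank(A + 4I) = 2, and the largest Jordan block has size 1 (the smallest k with rank((A + 4I)^k) = rank((A + 4I)^(k+1))).
For λ = -1: rank(A + I) = 2, and the largest Jordan block has size 2 (the smallest k with rank((A + I)^k) = rank((A + I)^(k+1))).

So m_A(x) = (x + 1)^2(x + 4).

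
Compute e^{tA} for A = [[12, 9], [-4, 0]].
e^{tA} = [[(6*t + 1)*e^{6*t}, 9*t*e^{6*t}], [-4*t*e^{6*t}, (1 - 6*t)*e^{6*t}]]

A has Jordan form J = [[6, 1], [0, 6]] with A = PJP^{-1}, so e^{tA} = P e^{tJ} P^{-1}.

For a Jordan block J_k(λ), e^{tJ_k(λ)} = e^{λt} · (I + tN + t^2 N^2/2! + ... + t^{k-1} N^{k-1}/(k-1)!) where N is the nilpotent superdiagonal part.

Assembling the blocks and conjugating back gives the entries of e^{tA} as shown above.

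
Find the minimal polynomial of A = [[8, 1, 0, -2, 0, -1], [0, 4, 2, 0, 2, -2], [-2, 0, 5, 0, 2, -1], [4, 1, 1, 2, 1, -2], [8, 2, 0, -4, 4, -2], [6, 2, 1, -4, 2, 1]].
The characteristic polynomial factors as (x - 4)^6. The minimal polynomial is ∏(x - λ)^{k_λ} where k_λ is the size of the largest Jordan block at λ.

For λ = 4: rank(A - 4I) = 3, and the largest Jordan block has size 3 (the smallest k with rank((A - 4I)^k) = rank((A - 4I)^(k+1))).

So m_A(x) = (x - 4)^3.

m_A(x) = (x - 4)^3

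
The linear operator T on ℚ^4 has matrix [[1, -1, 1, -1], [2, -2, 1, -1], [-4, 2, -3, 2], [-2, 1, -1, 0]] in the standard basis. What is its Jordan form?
The characteristic polynomial is det(xI - A) = (x + 1)^4, so the eigenvalues are -1 (algebraic multiplicity 4).

For λ = -1: rank(A + I) = 1, rank((A + I)^2) = 0. The eigenspace has dimension 4 - 1 = 3, so there are 3 Jordan blocks; the rank sequence gives block sizes [2, 1, 1].

Assembling the blocks gives the Jordan form J above.

J = [[-1, 1, 0, 0], [0, -1, 0, 0], [0, 0, -1, 0], [0, 0, 0, -1]]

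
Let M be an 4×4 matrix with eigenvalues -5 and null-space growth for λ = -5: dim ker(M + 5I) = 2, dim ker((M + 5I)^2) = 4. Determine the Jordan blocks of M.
λ = -5: successive nullity increments [2, 2] count blocks of size ≥ k; block sizes are [2, 2].

Jordan blocks: (-5, 2), (-5, 2)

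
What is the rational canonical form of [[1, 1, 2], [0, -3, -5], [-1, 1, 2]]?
The invariant factors of A (the non-unit diagonal entries of the Smith normal form of xI - A over ℚ[x]) are x^3 + 2, each dividing the next. The characteristic polynomial is their product, x^3 + 2.

The rational canonical form is the block-diagonal matrix of companion matrices C(f_i):
R = [[0, 0, -2], [1, 0, 0], [0, 1, 0]].

Note the characteristic polynomial does not split into linear factors over ℚ, so A has no Jordan form over ℚ; the rational canonical form exists over any field.

R = [[0, 0, -2], [1, 0, 0], [0, 1, 0]]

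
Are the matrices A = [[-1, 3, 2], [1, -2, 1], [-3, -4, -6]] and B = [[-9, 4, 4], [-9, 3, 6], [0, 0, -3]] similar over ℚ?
Both have characteristic polynomial (x + 3)^3, but the minimal polynomial of A is (x + 3)^3 while the minimal polynomial of B is (x + 3)^2. The minimal polynomial is a similarity invariant, so A and B are not similar.

No.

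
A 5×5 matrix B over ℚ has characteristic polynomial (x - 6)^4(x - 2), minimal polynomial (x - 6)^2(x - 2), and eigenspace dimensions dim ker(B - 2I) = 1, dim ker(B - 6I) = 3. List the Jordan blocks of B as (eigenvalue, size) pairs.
λ = 2: algebraic multiplicity 1 (exponent in χ_B), largest block size 1 (exponent in m_B), 1 block (geometric multiplicity). This forces block sizes [1].
λ = 6: algebraic multiplicity 4 (exponent in χ_B), largest block size 2 (exponent in m_B), 3 blocks (geometric multiplicity). These force block sizes [2, 1, 1].

Jordan blocks: (2, 1), (6, 2), (6, 1), (6, 1)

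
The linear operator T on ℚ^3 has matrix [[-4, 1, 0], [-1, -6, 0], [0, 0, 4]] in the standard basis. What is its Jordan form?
J = [[-5, 1, 0], [0, -5, 0], [0, 0, 4]]

The characteristic polynomial is det(xI - A) = (x - 4)(x + 5)^2, so the eigenvalues are -5 (algebraic multiplicity 2), 4 (algebraic multiplicity 1).

For λ = -5: rank(A + 5I) = 2, rank((A + 5I)^2) = 1. The eigenspace has dimension 3 - 2 = 1, so there is 1 Jordan block; the rank sequence gives block sizes [2].

For λ = 4: algebraic multiplicity 1 gives one 1×1 block.

Assembling the blocks gives the Jordan form J above.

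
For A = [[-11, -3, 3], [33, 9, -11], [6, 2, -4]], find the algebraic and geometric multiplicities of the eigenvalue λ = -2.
The characteristic polynomial is (x + 2)^3, so the factor x + 2 appears with exponent 3: the algebraic multiplicity is 3.

rank(A + 2I) = 1, so the eigenspace has dimension 3 - 1 = 2: the geometric multiplicity is 2.

Since 2 < 3, A is not diagonalizable.

algebraic multiplicity 3, geometric multiplicity 2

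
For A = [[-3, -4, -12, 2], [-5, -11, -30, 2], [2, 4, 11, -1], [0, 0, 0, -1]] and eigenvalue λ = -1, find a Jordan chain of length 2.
v_1 = [[1, -1, 0, 0]]^T, v_2 = [[2, 5, -2, 0]]^T

We seek v_1 ∈ ker((A + I)^2) \ ker(A + I), then set v_{i+1} = (A + I) v_i.

One such chain is v_1 = [[1, -1, 0, 0]]^T, v_2 = [[2, 5, -2, 0]]^T. Check: (A + I) v_2 = [[0, 0, 0, 0]]^T = 0.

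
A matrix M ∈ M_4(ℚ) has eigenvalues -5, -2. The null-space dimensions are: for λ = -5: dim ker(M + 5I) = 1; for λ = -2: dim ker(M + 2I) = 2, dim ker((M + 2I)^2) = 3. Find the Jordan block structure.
λ = -5: successive nullity increments [1] count blocks of size ≥ k; block sizes are [1].
λ = -2: successive nullity increments [2, 1] count blocks of size ≥ k; block sizes are [2, 1].

Jordan blocks: (-5, 1), (-2, 2), (-2, 1)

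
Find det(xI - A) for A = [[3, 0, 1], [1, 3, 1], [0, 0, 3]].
χ_A(x) = (x - 3)^3

xI - A = [[x - 3, 0, -1], [-1, x - 3, -1], [0, 0, x - 3]].

Expanding det(xI - A) along the first row:
det(xI - A) = + (x - 3)·det([[x - 3, -1], [0, x - 3]]) - (0)·det([[-1, -1], [0, x - 3]]) + (-1)·det([[-1, x - 3], [0, 0]]).

Evaluating gives χ_A(x) = x^3 - 9x^2 + 27x - 27 = (x - 3)^3.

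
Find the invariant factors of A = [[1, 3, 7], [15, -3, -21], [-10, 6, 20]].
The Jordan structure of A has elementary divisors (x - 6)^2, (x - 6). Arranging the block sizes at each eigenvalue in decreasing order and taking row products gives the invariant factors.

Invariant factors (smallest first, each dividing the next): x - 6, (x - 6)^2.

Check: the last factor (x - 6)^2 is the minimal polynomial, and the product (x - 6)^3 is the characteristic polynomial.

x - 6, (x - 6)^2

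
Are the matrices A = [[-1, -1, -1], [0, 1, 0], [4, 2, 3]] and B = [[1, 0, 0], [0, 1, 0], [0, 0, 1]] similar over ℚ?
No.

Both have characteristic polynomial (x - 1)^3, but the minimal polynomial of A is (x - 1)^2 while the minimal polynomial of B is x - 1. The minimal polynomial is a similarity invariant, so A and B are not similar.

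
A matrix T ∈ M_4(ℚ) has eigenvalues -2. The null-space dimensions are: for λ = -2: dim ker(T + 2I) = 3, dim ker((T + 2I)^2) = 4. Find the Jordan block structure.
λ = -2: successive nullity increments [3, 1] count blocks of size ≥ k; block sizes are [2, 1, 1].

Jordan blocks: (-2, 2), (-2, 1), (-2, 1)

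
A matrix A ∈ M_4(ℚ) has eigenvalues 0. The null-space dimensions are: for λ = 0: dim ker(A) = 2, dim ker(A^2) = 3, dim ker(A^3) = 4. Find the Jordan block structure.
Jordan blocks: (0, 3), (0, 1)

λ = 0: successive nullity increments [2, 1, 1] count blocks of size ≥ k; block sizes are [3, 1].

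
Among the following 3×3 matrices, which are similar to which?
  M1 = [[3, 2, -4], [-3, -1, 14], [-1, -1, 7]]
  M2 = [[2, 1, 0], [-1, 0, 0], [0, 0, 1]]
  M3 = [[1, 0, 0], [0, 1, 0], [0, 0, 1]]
Characteristic polynomials: χ_{M1} = (x - 3)^3, χ_{M2} = (x - 1)^3, χ_{M3} = (x - 1)^3.

{M1}: invariant factors (x - 3)^3.

{M2}: invariant factors x - 1, (x - 1)^2.

{M3}: invariant factors x - 1, x - 1, x - 1.

Matrices are similar if and only if their invariant-factor lists agree; the partition into similarity classes is {M1}, {M2}, {M3}.

3 classes: {M1}, {M2}, {M3}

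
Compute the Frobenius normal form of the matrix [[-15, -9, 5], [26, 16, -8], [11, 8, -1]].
R = [[0, 0, -2], [1, 0, -2], [0, 1, 0]]

The invariant factors of A (the non-unit diagonal entries of the Smith normal form of xI - A over ℚ[x]) are x^3 + 2x + 2, each dividing the next. The characteristic polynomial is their product, x^3 + 2x + 2.

The rational canonical form is the block-diagonal matrix of companion matrices C(f_i):
R = [[0, 0, -2], [1, 0, -2], [0, 1, 0]].

Note the characteristic polynomial does not split into linear factors over ℚ, so A has no Jordan form over ℚ; the rational canonical form exists over any field.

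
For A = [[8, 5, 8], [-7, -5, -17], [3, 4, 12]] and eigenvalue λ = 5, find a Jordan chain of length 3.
v_1 = [[3, -4, 1]]^T, v_2 = [[-3, 2, 0]]^T, v_3 = [[1, 1, -1]]^T

We seek v_1 ∈ ker((A - 5I)^3) \ ker((A - 5I)^2), then set v_{i+1} = (A - 5I) v_i.

One such chain is v_1 = [[3, -4, 1]]^T, v_2 = [[-3, 2, 0]]^T, v_3 = [[1, 1, -1]]^T. Check: (A - 5I) v_3 = [[0, 0, 0]]^T = 0.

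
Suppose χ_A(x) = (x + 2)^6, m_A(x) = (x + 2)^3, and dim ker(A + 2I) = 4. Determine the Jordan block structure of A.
Jordan blocks: (-2, 3), (-2, 1), (-2, 1), (-2, 1)

λ = -2: algebraic multiplicity 6 (exponent in χ_A), largest block size 3 (exponent in m_A), 4 blocks (geometric multiplicity). These force block sizes [3, 1, 1, 1].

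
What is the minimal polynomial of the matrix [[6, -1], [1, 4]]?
The characteristic polynomial factors as (x - 5)^2. The minimal polynomial is ∏(x - λ)^{k_λ} where k_λ is the size of the largest Jordan block at λ.

For λ = 5: rank(A - 5I) = 1, and the largest Jordan block has size 2 (the smallest k with rank((A - 5I)^k) = rank((A - 5I)^(k+1))).

So m_A(x) = (x - 5)^2.

m_A(x) = (x - 5)^2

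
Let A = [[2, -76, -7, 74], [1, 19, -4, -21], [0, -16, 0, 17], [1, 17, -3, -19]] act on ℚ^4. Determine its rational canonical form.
The invariant factors of A (the non-unit diagonal entries of the Smith normal form of xI - A over ℚ[x]) are (x - 5)(x + 4)(x^2 - x + 4), each dividing the next. The characteristic polynomial is their product, (x - 5)(x + 4)(x^2 - x + 4).

The rational canonical form is the block-diagonal matrix of companion matrices C(f_i):
R = [[0, 0, 0, 80], [1, 0, 0, -16], [0, 1, 0, 15], [0, 0, 1, 2]].

Note the characteristic polynomial does not split into linear factors over ℚ, so A has no Jordan form over ℚ; the rational canonical form exists over any field.

R = [[0, 0, 0, 80], [1, 0, 0, -16], [0, 1, 0, 15], [0, 0, 1, 2]]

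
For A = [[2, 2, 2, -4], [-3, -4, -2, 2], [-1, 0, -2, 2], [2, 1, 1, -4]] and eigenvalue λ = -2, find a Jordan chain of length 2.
We seek v_1 ∈ ker((A + 2I)^2) \ ker(A + 2I), then set v_{i+1} = (A + 2I) v_i.

One such chain is v_1 = [[0, 1, 0, 0]]^T, v_2 = [[2, -2, 0, 1]]^T. Check: (A + 2I) v_2 = [[0, 0, 0, 0]]^T = 0.

v_1 = [[0, 1, 0, 0]]^T, v_2 = [[2, -2, 0, 1]]^T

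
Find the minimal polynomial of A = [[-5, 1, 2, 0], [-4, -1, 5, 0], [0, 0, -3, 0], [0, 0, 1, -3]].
m_A(x) = (x + 3)^3

The characteristic polynomial factors as (x + 3)^4. The minimal polynomial is ∏(x - λ)^{k_λ} where k_λ is the size of the largest Jordan block at λ.

For λ = -3: rank(A + 3I) = 2, and the largest Jordan block has size 3 (the smallest k with rank((A + 3I)^k) = rank((A + 3I)^(k+1))).

So m_A(x) = (x + 3)^3.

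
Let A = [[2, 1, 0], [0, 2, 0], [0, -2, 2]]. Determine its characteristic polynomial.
χ_A(x) = (x - 2)^3

xI - A = [[x - 2, -1, 0], [0, x - 2, 0], [0, 2, x - 2]].

Expanding det(xI - A) along the first row:
det(xI - A) = + (x - 2)·det([[x - 2, 0], [2, x - 2]]) - (-1)·det([[0, 0], [0, x - 2]]) + (0)·det([[0, x - 2], [0, 2]]).

Evaluating gives χ_A(x) = x^3 - 6x^2 + 12x - 8 = (x - 2)^3.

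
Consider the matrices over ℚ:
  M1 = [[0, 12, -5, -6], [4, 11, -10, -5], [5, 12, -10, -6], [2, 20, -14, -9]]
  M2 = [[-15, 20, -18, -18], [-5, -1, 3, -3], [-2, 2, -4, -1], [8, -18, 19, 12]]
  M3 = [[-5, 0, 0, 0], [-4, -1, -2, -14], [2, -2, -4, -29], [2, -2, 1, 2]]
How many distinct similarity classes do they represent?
Characteristic polynomials: χ_{M1} = (x - 1)^2(x + 5)^2, χ_{M2} = (x - 1)^2(x + 5)^2, χ_{M3} = (x - 1)^2(x + 5)^2.

{M1, M2}: invariant factors (x - 1)^2(x + 5)^2.

{M3}: invariant factors x + 5, (x - 1)^2(x + 5).

Matrices are similar if and only if their invariant-factor lists agree; the partition into similarity classes is {M1, M2}, {M3}.

2 classes: {M1, M2}, {M3}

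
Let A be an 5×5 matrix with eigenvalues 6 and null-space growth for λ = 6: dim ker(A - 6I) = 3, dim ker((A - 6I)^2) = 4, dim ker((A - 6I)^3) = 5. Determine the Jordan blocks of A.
λ = 6: successive nullity increments [3, 1, 1] count blocks of size ≥ k; block sizes are [3, 1, 1].

Jordan blocks: (6, 3), (6, 1), (6, 1)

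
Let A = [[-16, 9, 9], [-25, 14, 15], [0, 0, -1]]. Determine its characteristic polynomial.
xI - A = [[x + 16, -9, -9], [25, x - 14, -15], [0, 0, x + 1]].

Expanding det(xI - A) along the first row:
det(xI - A) = + (x + 16)·det([[x - 14, -15], [0, x + 1]]) - (-9)·det([[25, -15], [0, x + 1]]) + (-9)·det([[25, x - 14], [0, 0]]).

Evaluating gives χ_A(x) = x^3 + 3x^2 + 3x + 1 = (x + 1)^3.

χ_A(x) = (x + 1)^3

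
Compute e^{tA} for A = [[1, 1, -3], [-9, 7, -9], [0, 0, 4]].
e^{tA} = [[(1 - 3*t)*e^{4*t}, t*e^{4*t}, -3*t*e^{4*t}], [-9*t*e^{4*t}, (3*t + 1)*e^{4*t}, -9*t*e^{4*t}], [0, 0, e^{4*t}]]

A has Jordan form J = [[4, 1, 0], [0, 4, 0], [0, 0, 4]] with A = PJP^{-1}, so e^{tA} = P e^{tJ} P^{-1}.

For a Jordan block J_k(λ), e^{tJ_k(λ)} = e^{λt} · (I + tN + t^2 N^2/2! + ... + t^{k-1} N^{k-1}/(k-1)!) where N is the nilpotent superdiagonal part.

Assembling the blocks and conjugating back gives the entries of e^{tA} as shown above.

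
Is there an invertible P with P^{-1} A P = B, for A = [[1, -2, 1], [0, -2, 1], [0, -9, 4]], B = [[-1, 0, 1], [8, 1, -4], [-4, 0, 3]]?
No.

Both have characteristic polynomial (x - 1)^3, but the minimal polynomial of A is (x - 1)^3 while the minimal polynomial of B is (x - 1)^2. The minimal polynomial is a similarity invariant, so A and B are not similar.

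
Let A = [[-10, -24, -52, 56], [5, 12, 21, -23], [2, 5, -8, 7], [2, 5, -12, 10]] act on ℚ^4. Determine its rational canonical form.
The invariant factors of A (the non-unit diagonal entries of the Smith normal form of xI - A over ℚ[x]) are (x - 2)(x - 1)(x^2 - x + 5), each dividing the next. The characteristic polynomial is their product, (x - 2)(x - 1)(x^2 - x + 5).

The rational canonical form is the block-diagonal matrix of companion matrices C(f_i):
R = [[0, 0, 0, -10], [1, 0, 0, 17], [0, 1, 0, -10], [0, 0, 1, 4]].

Note the characteristic polynomial does not split into linear factors over ℚ, so A has no Jordan form over ℚ; the rational canonical form exists over any field.

R = [[0, 0, 0, -10], [1, 0, 0, 17], [0, 1, 0, -10], [0, 0, 1, 4]]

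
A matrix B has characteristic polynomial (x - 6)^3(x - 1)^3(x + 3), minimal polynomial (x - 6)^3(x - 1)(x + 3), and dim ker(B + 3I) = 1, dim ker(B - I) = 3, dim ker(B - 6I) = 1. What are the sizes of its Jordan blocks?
Jordan blocks: (-3, 1), (1, 1), (1, 1), (1, 1), (6, 3)

λ = -3: algebraic multiplicity 1 (exponent in χ_B), largest block size 1 (exponent in m_B), 1 block (geometric multiplicity). This forces block sizes [1].
λ = 1: algebraic multiplicity 3 (exponent in χ_B), largest block size 1 (exponent in m_B), 3 blocks (geometric multiplicity). These force block sizes [1, 1, 1].
λ = 6: algebraic multiplicity 3 (exponent in χ_B), largest block size 3 (exponent in m_B), 1 block (geometric multiplicity). This forces block sizes [3].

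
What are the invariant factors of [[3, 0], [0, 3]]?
x - 3, x - 3

The Jordan structure of A has elementary divisors (x - 3), (x - 3). Arranging the block sizes at each eigenvalue in decreasing order and taking row products gives the invariant factors.

Invariant factors (smallest first, each dividing the next): x - 3, x - 3.

Check: the last factor x - 3 is the minimal polynomial, and the product (x - 3)^2 is the characteristic polynomial.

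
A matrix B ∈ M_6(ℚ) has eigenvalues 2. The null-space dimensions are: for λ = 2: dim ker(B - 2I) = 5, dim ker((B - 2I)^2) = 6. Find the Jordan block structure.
Jordan blocks: (2, 2), (2, 1), (2, 1), (2, 1), (2, 1)

λ = 2: successive nullity increments [5, 1] count blocks of size ≥ k; block sizes are [2, 1, 1, 1, 1].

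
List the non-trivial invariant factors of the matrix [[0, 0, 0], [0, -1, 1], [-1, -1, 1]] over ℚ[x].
x^3

The Jordan structure of A has elementary divisors x^3. Arranging the block sizes at each eigenvalue in decreasing order and taking row products gives the invariant factors.

Invariant factors (smallest first, each dividing the next): x^3.

Check: the last factor x^3 is the minimal polynomial, and the product x^3 is the characteristic polynomial.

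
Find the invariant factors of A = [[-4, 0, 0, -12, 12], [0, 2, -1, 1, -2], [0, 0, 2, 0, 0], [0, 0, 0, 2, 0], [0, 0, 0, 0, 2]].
The Jordan structure of A has elementary divisors (x + 4), (x - 2)^2, (x - 2), (x - 2). Arranging the block sizes at each eigenvalue in decreasing order and taking row products gives the invariant factors.

Invariant factors (smallest first, each dividing the next): x - 2, x - 2, (x - 2)^2(x + 4).

Check: the last factor (x - 2)^2(x + 4) is the minimal polynomial, and the product (x - 2)^4(x + 4) is the characteristic polynomial.

x - 2, x - 2, (x - 2)^2(x + 4)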